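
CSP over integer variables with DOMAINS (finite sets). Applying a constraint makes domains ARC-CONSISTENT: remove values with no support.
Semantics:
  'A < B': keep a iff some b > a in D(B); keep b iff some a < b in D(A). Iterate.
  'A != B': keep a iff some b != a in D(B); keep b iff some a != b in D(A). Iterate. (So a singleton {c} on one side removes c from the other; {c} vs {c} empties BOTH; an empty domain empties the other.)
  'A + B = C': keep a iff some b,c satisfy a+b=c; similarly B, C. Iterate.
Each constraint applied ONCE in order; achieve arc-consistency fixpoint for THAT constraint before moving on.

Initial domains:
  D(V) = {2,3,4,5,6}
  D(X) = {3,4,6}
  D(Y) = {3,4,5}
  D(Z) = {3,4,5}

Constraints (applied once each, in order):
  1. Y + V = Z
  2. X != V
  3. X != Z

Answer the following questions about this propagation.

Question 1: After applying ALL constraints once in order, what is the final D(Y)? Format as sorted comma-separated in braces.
Constraint 1 (Y + V = Z) on D(Y)={3,4,5} D(V)={2,3,4,5,6} D(Z)={3,4,5}: Y {3,4,5}->{3}; V {2,3,4,5,6}->{2}; Z {3,4,5}->{5}
Constraint 2 (X != V) on D(X)={3,4,6} D(V)={2}: no change
Constraint 3 (X != Z) on D(X)={3,4,6} D(Z)={5}: no change
So after all 3 constraints: D(Y) = {3}

Answer: {3}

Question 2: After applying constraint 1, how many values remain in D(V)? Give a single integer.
Constraint 1 (Y + V = Z) on D(Y)={3,4,5} D(V)={2,3,4,5,6} D(Z)={3,4,5}: Y {3,4,5}->{3}; V {2,3,4,5,6}->{2}; Z {3,4,5}->{5}
So after constraint 1: D(V)={2}, size = 1

Answer: 1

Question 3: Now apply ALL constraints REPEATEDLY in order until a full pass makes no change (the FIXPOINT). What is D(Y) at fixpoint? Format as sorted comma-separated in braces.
pass 0 (initial): D(Y)={3,4,5}
pass 1: V {2,3,4,5,6}->{2}; Y {3,4,5}->{3}; Z {3,4,5}->{5}
pass 2: no change
Fixpoint after 2 passes: D(Y) = {3}

Answer: {3}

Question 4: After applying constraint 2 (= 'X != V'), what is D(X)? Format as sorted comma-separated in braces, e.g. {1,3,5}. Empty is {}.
Answer: {3,4,6}

Derivation:
Constraint 1 (Y + V = Z) on D(Y)={3,4,5} D(V)={2,3,4,5,6} D(Z)={3,4,5}: Y {3,4,5}->{3}; V {2,3,4,5,6}->{2}; Z {3,4,5}->{5}
Constraint 2 (X != V) on D(X)={3,4,6} D(V)={2}: no change
So after constraint 2: D(X) = {3,4,6}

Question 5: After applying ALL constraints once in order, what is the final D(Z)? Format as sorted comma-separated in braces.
Constraint 1 (Y + V = Z) on D(Y)={3,4,5} D(V)={2,3,4,5,6} D(Z)={3,4,5}: Y {3,4,5}->{3}; V {2,3,4,5,6}->{2}; Z {3,4,5}->{5}
Constraint 2 (X != V) on D(X)={3,4,6} D(V)={2}: no change
Constraint 3 (X != Z) on D(X)={3,4,6} D(Z)={5}: no change
So after all 3 constraints: D(Z) = {5}

Answer: {5}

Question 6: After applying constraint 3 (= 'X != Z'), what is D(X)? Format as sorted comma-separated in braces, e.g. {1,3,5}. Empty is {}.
Constraint 1 (Y + V = Z) on D(Y)={3,4,5} D(V)={2,3,4,5,6} D(Z)={3,4,5}: Y {3,4,5}->{3}; V {2,3,4,5,6}->{2}; Z {3,4,5}->{5}
Constraint 2 (X != V) on D(X)={3,4,6} D(V)={2}: no change
Constraint 3 (X != Z) on D(X)={3,4,6} D(Z)={5}: no change
So after constraint 3: D(X) = {3,4,6}

Answer: {3,4,6}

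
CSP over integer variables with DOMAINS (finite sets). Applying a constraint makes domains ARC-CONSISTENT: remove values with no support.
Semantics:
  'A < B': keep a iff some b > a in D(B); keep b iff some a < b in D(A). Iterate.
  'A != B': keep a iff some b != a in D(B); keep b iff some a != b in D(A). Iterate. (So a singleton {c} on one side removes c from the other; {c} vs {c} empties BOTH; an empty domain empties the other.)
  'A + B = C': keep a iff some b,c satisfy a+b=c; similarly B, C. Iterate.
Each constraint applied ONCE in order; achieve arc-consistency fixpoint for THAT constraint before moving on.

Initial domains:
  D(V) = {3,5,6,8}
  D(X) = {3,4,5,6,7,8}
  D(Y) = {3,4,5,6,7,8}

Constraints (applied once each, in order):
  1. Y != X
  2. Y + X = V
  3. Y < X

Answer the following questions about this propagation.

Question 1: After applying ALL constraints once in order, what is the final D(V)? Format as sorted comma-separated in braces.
Constraint 1 (Y != X) on D(Y)={3,4,5,6,7,8} D(X)={3,4,5,6,7,8}: no change
Constraint 2 (Y + X = V) on D(Y)={3,4,5,6,7,8} D(X)={3,4,5,6,7,8} D(V)={3,5,6,8}: Y {3,4,5,6,7,8}->{3,4,5}; X {3,4,5,6,7,8}->{3,4,5}; V {3,5,6,8}->{6,8}
Constraint 3 (Y < X) on D(Y)={3,4,5} D(X)={3,4,5}: Y {3,4,5}->{3,4}; X {3,4,5}->{4,5}
So after all 3 constraints: D(V) = {6,8}

Answer: {6,8}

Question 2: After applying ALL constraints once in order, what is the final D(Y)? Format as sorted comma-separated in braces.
Constraint 1 (Y != X) on D(Y)={3,4,5,6,7,8} D(X)={3,4,5,6,7,8}: no change
Constraint 2 (Y + X = V) on D(Y)={3,4,5,6,7,8} D(X)={3,4,5,6,7,8} D(V)={3,5,6,8}: Y {3,4,5,6,7,8}->{3,4,5}; X {3,4,5,6,7,8}->{3,4,5}; V {3,5,6,8}->{6,8}
Constraint 3 (Y < X) on D(Y)={3,4,5} D(X)={3,4,5}: Y {3,4,5}->{3,4}; X {3,4,5}->{4,5}
So after all 3 constraints: D(Y) = {3,4}

Answer: {3,4}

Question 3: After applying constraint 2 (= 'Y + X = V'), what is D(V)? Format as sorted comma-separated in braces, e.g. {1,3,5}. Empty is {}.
Answer: {6,8}

Derivation:
Constraint 1 (Y != X) on D(Y)={3,4,5,6,7,8} D(X)={3,4,5,6,7,8}: no change
Constraint 2 (Y + X = V) on D(Y)={3,4,5,6,7,8} D(X)={3,4,5,6,7,8} D(V)={3,5,6,8}: Y {3,4,5,6,7,8}->{3,4,5}; X {3,4,5,6,7,8}->{3,4,5}; V {3,5,6,8}->{6,8}
So after constraint 2: D(V) = {6,8}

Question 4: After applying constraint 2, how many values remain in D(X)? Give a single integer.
Constraint 1 (Y != X) on D(Y)={3,4,5,6,7,8} D(X)={3,4,5,6,7,8}: no change
Constraint 2 (Y + X = V) on D(Y)={3,4,5,6,7,8} D(X)={3,4,5,6,7,8} D(V)={3,5,6,8}: Y {3,4,5,6,7,8}->{3,4,5}; X {3,4,5,6,7,8}->{3,4,5}; V {3,5,6,8}->{6,8}
So after constraint 2: D(X)={3,4,5}, size = 3

Answer: 3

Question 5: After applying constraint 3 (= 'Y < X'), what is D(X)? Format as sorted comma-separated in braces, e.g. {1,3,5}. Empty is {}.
Constraint 1 (Y != X) on D(Y)={3,4,5,6,7,8} D(X)={3,4,5,6,7,8}: no change
Constraint 2 (Y + X = V) on D(Y)={3,4,5,6,7,8} D(X)={3,4,5,6,7,8} D(V)={3,5,6,8}: Y {3,4,5,6,7,8}->{3,4,5}; X {3,4,5,6,7,8}->{3,4,5}; V {3,5,6,8}->{6,8}
Constraint 3 (Y < X) on D(Y)={3,4,5} D(X)={3,4,5}: Y {3,4,5}->{3,4}; X {3,4,5}->{4,5}
So after constraint 3: D(X) = {4,5}

Answer: {4,5}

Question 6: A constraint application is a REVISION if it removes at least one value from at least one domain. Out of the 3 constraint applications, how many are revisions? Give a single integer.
Constraint 1 (Y != X) on D(Y)={3,4,5,6,7,8} D(X)={3,4,5,6,7,8}: no change => not a revision
Constraint 2 (Y + X = V) on D(Y)={3,4,5,6,7,8} D(X)={3,4,5,6,7,8} D(V)={3,5,6,8}: Y {3,4,5,6,7,8}->{3,4,5}; X {3,4,5,6,7,8}->{3,4,5}; V {3,5,6,8}->{6,8} => REVISION
Constraint 3 (Y < X) on D(Y)={3,4,5} D(X)={3,4,5}: Y {3,4,5}->{3,4}; X {3,4,5}->{4,5} => REVISION
Total revisions = 2

Answer: 2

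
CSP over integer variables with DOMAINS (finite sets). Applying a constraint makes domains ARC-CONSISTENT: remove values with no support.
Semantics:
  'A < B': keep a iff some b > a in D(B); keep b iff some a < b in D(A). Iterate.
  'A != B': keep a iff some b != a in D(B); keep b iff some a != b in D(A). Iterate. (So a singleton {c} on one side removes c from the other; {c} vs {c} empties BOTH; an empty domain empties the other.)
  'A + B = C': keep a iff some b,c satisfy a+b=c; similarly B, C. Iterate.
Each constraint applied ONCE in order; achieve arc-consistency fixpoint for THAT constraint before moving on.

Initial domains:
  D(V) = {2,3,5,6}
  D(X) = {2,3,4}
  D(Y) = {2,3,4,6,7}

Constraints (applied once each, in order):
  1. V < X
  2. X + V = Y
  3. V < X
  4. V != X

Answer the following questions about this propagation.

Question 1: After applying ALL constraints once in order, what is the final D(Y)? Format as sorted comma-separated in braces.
Constraint 1 (V < X) on D(V)={2,3,5,6} D(X)={2,3,4}: V {2,3,5,6}->{2,3}; X {2,3,4}->{3,4}
Constraint 2 (X + V = Y) on D(X)={3,4} D(V)={2,3} D(Y)={2,3,4,6,7}: Y {2,3,4,6,7}->{6,7}
Constraint 3 (V < X) on D(V)={2,3} D(X)={3,4}: no change
Constraint 4 (V != X) on D(V)={2,3} D(X)={3,4}: no change
So after all 4 constraints: D(Y) = {6,7}

Answer: {6,7}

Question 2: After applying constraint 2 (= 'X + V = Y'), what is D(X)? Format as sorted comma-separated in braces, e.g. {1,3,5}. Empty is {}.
Constraint 1 (V < X) on D(V)={2,3,5,6} D(X)={2,3,4}: V {2,3,5,6}->{2,3}; X {2,3,4}->{3,4}
Constraint 2 (X + V = Y) on D(X)={3,4} D(V)={2,3} D(Y)={2,3,4,6,7}: Y {2,3,4,6,7}->{6,7}
So after constraint 2: D(X) = {3,4}

Answer: {3,4}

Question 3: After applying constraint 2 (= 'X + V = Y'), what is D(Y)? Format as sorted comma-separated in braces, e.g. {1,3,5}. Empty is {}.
Constraint 1 (V < X) on D(V)={2,3,5,6} D(X)={2,3,4}: V {2,3,5,6}->{2,3}; X {2,3,4}->{3,4}
Constraint 2 (X + V = Y) on D(X)={3,4} D(V)={2,3} D(Y)={2,3,4,6,7}: Y {2,3,4,6,7}->{6,7}
So after constraint 2: D(Y) = {6,7}

Answer: {6,7}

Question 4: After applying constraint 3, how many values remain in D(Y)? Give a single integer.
Answer: 2

Derivation:
Constraint 1 (V < X) on D(V)={2,3,5,6} D(X)={2,3,4}: V {2,3,5,6}->{2,3}; X {2,3,4}->{3,4}
Constraint 2 (X + V = Y) on D(X)={3,4} D(V)={2,3} D(Y)={2,3,4,6,7}: Y {2,3,4,6,7}->{6,7}
Constraint 3 (V < X) on D(V)={2,3} D(X)={3,4}: no change
So after constraint 3: D(Y)={6,7}, size = 2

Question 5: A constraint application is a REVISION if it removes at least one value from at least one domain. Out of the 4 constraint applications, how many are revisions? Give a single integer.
Answer: 2

Derivation:
Constraint 1 (V < X) on D(V)={2,3,5,6} D(X)={2,3,4}: V {2,3,5,6}->{2,3}; X {2,3,4}->{3,4} => REVISION
Constraint 2 (X + V = Y) on D(X)={3,4} D(V)={2,3} D(Y)={2,3,4,6,7}: Y {2,3,4,6,7}->{6,7} => REVISION
Constraint 3 (V < X) on D(V)={2,3} D(X)={3,4}: no change => not a revision
Constraint 4 (V != X) on D(V)={2,3} D(X)={3,4}: no change => not a revision
Total revisions = 2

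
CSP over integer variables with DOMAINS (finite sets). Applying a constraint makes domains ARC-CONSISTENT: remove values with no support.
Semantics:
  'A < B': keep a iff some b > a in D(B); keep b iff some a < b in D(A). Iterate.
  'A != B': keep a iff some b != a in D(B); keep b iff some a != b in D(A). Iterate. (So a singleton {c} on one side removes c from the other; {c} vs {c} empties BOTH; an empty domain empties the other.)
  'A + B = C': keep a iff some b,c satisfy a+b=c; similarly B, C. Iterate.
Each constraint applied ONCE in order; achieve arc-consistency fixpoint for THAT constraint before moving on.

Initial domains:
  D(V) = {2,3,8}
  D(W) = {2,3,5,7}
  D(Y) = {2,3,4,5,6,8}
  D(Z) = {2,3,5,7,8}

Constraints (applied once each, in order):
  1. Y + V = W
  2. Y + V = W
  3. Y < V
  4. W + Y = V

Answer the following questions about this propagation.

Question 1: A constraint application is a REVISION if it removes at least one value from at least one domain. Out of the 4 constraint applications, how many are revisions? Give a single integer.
Constraint 1 (Y + V = W) on D(Y)={2,3,4,5,6,8} D(V)={2,3,8} D(W)={2,3,5,7}: Y {2,3,4,5,6,8}->{2,3,4,5}; V {2,3,8}->{2,3}; W {2,3,5,7}->{5,7} => REVISION
Constraint 2 (Y + V = W) on D(Y)={2,3,4,5} D(V)={2,3} D(W)={5,7}: no change => not a revision
Constraint 3 (Y < V) on D(Y)={2,3,4,5} D(V)={2,3}: Y {2,3,4,5}->{2}; V {2,3}->{3} => REVISION
Constraint 4 (W + Y = V) on D(W)={5,7} D(Y)={2} D(V)={3}: W {5,7}->{}; Y {2}->{}; V {3}->{} => REVISION
Total revisions = 3

Answer: 3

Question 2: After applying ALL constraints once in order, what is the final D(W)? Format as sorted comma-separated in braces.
Answer: {}

Derivation:
Constraint 1 (Y + V = W) on D(Y)={2,3,4,5,6,8} D(V)={2,3,8} D(W)={2,3,5,7}: Y {2,3,4,5,6,8}->{2,3,4,5}; V {2,3,8}->{2,3}; W {2,3,5,7}->{5,7}
Constraint 2 (Y + V = W) on D(Y)={2,3,4,5} D(V)={2,3} D(W)={5,7}: no change
Constraint 3 (Y < V) on D(Y)={2,3,4,5} D(V)={2,3}: Y {2,3,4,5}->{2}; V {2,3}->{3}
Constraint 4 (W + Y = V) on D(W)={5,7} D(Y)={2} D(V)={3}: W {5,7}->{}; Y {2}->{}; V {3}->{}
So after all 4 constraints: D(W) = {}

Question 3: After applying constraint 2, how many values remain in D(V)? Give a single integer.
Constraint 1 (Y + V = W) on D(Y)={2,3,4,5,6,8} D(V)={2,3,8} D(W)={2,3,5,7}: Y {2,3,4,5,6,8}->{2,3,4,5}; V {2,3,8}->{2,3}; W {2,3,5,7}->{5,7}
Constraint 2 (Y + V = W) on D(Y)={2,3,4,5} D(V)={2,3} D(W)={5,7}: no change
So after constraint 2: D(V)={2,3}, size = 2

Answer: 2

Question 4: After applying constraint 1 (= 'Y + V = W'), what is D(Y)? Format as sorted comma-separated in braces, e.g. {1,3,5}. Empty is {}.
Constraint 1 (Y + V = W) on D(Y)={2,3,4,5,6,8} D(V)={2,3,8} D(W)={2,3,5,7}: Y {2,3,4,5,6,8}->{2,3,4,5}; V {2,3,8}->{2,3}; W {2,3,5,7}->{5,7}
So after constraint 1: D(Y) = {2,3,4,5}

Answer: {2,3,4,5}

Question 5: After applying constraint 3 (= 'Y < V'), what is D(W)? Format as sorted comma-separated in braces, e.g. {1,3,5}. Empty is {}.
Answer: {5,7}

Derivation:
Constraint 1 (Y + V = W) on D(Y)={2,3,4,5,6,8} D(V)={2,3,8} D(W)={2,3,5,7}: Y {2,3,4,5,6,8}->{2,3,4,5}; V {2,3,8}->{2,3}; W {2,3,5,7}->{5,7}
Constraint 2 (Y + V = W) on D(Y)={2,3,4,5} D(V)={2,3} D(W)={5,7}: no change
Constraint 3 (Y < V) on D(Y)={2,3,4,5} D(V)={2,3}: Y {2,3,4,5}->{2}; V {2,3}->{3}
So after constraint 3: D(W) = {5,7}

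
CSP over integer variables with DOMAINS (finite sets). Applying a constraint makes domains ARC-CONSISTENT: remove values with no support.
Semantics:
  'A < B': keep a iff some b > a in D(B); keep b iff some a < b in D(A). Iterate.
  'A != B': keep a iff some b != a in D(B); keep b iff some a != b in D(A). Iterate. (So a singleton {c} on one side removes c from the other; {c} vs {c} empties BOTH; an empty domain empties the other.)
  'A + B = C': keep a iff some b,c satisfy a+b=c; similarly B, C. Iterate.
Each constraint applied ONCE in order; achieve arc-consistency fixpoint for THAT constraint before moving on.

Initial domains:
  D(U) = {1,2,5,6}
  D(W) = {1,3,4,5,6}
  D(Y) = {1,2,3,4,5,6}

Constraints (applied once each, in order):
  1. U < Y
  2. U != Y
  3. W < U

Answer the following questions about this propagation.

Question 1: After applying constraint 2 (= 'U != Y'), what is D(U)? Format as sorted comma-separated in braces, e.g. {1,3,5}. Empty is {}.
Constraint 1 (U < Y) on D(U)={1,2,5,6} D(Y)={1,2,3,4,5,6}: U {1,2,5,6}->{1,2,5}; Y {1,2,3,4,5,6}->{2,3,4,5,6}
Constraint 2 (U != Y) on D(U)={1,2,5} D(Y)={2,3,4,5,6}: no change
So after constraint 2: D(U) = {1,2,5}

Answer: {1,2,5}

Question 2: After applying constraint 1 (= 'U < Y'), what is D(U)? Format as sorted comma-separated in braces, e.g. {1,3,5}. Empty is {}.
Constraint 1 (U < Y) on D(U)={1,2,5,6} D(Y)={1,2,3,4,5,6}: U {1,2,5,6}->{1,2,5}; Y {1,2,3,4,5,6}->{2,3,4,5,6}
So after constraint 1: D(U) = {1,2,5}

Answer: {1,2,5}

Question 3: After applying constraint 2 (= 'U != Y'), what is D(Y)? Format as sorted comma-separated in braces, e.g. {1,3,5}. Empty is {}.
Constraint 1 (U < Y) on D(U)={1,2,5,6} D(Y)={1,2,3,4,5,6}: U {1,2,5,6}->{1,2,5}; Y {1,2,3,4,5,6}->{2,3,4,5,6}
Constraint 2 (U != Y) on D(U)={1,2,5} D(Y)={2,3,4,5,6}: no change
So after constraint 2: D(Y) = {2,3,4,5,6}

Answer: {2,3,4,5,6}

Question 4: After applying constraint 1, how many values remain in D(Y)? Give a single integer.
Answer: 5

Derivation:
Constraint 1 (U < Y) on D(U)={1,2,5,6} D(Y)={1,2,3,4,5,6}: U {1,2,5,6}->{1,2,5}; Y {1,2,3,4,5,6}->{2,3,4,5,6}
So after constraint 1: D(Y)={2,3,4,5,6}, size = 5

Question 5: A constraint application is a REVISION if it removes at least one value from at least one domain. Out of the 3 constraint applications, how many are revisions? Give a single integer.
Answer: 2

Derivation:
Constraint 1 (U < Y) on D(U)={1,2,5,6} D(Y)={1,2,3,4,5,6}: U {1,2,5,6}->{1,2,5}; Y {1,2,3,4,5,6}->{2,3,4,5,6} => REVISION
Constraint 2 (U != Y) on D(U)={1,2,5} D(Y)={2,3,4,5,6}: no change => not a revision
Constraint 3 (W < U) on D(W)={1,3,4,5,6} D(U)={1,2,5}: W {1,3,4,5,6}->{1,3,4}; U {1,2,5}->{2,5} => REVISION
Total revisions = 2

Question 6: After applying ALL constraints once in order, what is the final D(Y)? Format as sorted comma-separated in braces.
Answer: {2,3,4,5,6}

Derivation:
Constraint 1 (U < Y) on D(U)={1,2,5,6} D(Y)={1,2,3,4,5,6}: U {1,2,5,6}->{1,2,5}; Y {1,2,3,4,5,6}->{2,3,4,5,6}
Constraint 2 (U != Y) on D(U)={1,2,5} D(Y)={2,3,4,5,6}: no change
Constraint 3 (W < U) on D(W)={1,3,4,5,6} D(U)={1,2,5}: W {1,3,4,5,6}->{1,3,4}; U {1,2,5}->{2,5}
So after all 3 constraints: D(Y) = {2,3,4,5,6}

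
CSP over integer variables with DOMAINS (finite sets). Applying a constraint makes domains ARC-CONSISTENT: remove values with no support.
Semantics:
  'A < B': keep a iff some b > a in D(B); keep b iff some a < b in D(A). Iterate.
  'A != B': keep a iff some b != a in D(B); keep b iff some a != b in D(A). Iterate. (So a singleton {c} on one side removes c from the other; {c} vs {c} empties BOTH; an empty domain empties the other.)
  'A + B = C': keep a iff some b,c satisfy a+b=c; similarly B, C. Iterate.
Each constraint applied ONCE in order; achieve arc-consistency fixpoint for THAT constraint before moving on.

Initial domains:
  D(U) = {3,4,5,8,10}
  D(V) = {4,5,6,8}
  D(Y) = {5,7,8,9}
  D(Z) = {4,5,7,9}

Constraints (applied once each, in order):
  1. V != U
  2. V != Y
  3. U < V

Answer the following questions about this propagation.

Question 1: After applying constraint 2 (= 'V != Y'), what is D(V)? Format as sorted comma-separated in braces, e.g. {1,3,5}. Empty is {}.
Constraint 1 (V != U) on D(V)={4,5,6,8} D(U)={3,4,5,8,10}: no change
Constraint 2 (V != Y) on D(V)={4,5,6,8} D(Y)={5,7,8,9}: no change
So after constraint 2: D(V) = {4,5,6,8}

Answer: {4,5,6,8}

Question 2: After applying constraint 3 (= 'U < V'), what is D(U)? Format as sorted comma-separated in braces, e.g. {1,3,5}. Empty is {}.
Constraint 1 (V != U) on D(V)={4,5,6,8} D(U)={3,4,5,8,10}: no change
Constraint 2 (V != Y) on D(V)={4,5,6,8} D(Y)={5,7,8,9}: no change
Constraint 3 (U < V) on D(U)={3,4,5,8,10} D(V)={4,5,6,8}: U {3,4,5,8,10}->{3,4,5}
So after constraint 3: D(U) = {3,4,5}

Answer: {3,4,5}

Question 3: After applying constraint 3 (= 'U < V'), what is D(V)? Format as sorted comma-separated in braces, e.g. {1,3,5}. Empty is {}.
Answer: {4,5,6,8}

Derivation:
Constraint 1 (V != U) on D(V)={4,5,6,8} D(U)={3,4,5,8,10}: no change
Constraint 2 (V != Y) on D(V)={4,5,6,8} D(Y)={5,7,8,9}: no change
Constraint 3 (U < V) on D(U)={3,4,5,8,10} D(V)={4,5,6,8}: U {3,4,5,8,10}->{3,4,5}
So after constraint 3: D(V) = {4,5,6,8}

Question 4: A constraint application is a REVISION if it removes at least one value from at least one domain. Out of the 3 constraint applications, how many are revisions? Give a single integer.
Constraint 1 (V != U) on D(V)={4,5,6,8} D(U)={3,4,5,8,10}: no change => not a revision
Constraint 2 (V != Y) on D(V)={4,5,6,8} D(Y)={5,7,8,9}: no change => not a revision
Constraint 3 (U < V) on D(U)={3,4,5,8,10} D(V)={4,5,6,8}: U {3,4,5,8,10}->{3,4,5} => REVISION
Total revisions = 1

Answer: 1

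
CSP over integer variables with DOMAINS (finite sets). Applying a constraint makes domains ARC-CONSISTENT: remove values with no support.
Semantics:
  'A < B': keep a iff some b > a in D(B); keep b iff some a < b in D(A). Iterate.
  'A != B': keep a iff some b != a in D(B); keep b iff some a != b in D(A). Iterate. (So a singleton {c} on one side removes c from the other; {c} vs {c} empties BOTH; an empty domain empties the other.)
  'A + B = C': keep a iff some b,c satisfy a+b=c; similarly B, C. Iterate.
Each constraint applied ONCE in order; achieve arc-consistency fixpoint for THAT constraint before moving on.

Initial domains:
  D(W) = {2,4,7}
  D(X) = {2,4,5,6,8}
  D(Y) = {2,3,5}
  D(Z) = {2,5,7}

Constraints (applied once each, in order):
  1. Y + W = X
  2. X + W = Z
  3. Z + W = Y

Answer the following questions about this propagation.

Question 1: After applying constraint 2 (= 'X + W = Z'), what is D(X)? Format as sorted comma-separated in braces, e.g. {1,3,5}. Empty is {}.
Answer: {5}

Derivation:
Constraint 1 (Y + W = X) on D(Y)={2,3,5} D(W)={2,4,7} D(X)={2,4,5,6,8}: Y {2,3,5}->{2,3}; W {2,4,7}->{2,4}; X {2,4,5,6,8}->{4,5,6}
Constraint 2 (X + W = Z) on D(X)={4,5,6} D(W)={2,4} D(Z)={2,5,7}: X {4,5,6}->{5}; W {2,4}->{2}; Z {2,5,7}->{7}
So after constraint 2: D(X) = {5}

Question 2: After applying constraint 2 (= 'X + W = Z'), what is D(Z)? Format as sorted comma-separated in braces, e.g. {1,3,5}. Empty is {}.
Answer: {7}

Derivation:
Constraint 1 (Y + W = X) on D(Y)={2,3,5} D(W)={2,4,7} D(X)={2,4,5,6,8}: Y {2,3,5}->{2,3}; W {2,4,7}->{2,4}; X {2,4,5,6,8}->{4,5,6}
Constraint 2 (X + W = Z) on D(X)={4,5,6} D(W)={2,4} D(Z)={2,5,7}: X {4,5,6}->{5}; W {2,4}->{2}; Z {2,5,7}->{7}
So after constraint 2: D(Z) = {7}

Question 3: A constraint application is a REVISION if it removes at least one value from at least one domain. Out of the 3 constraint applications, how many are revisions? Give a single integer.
Answer: 3

Derivation:
Constraint 1 (Y + W = X) on D(Y)={2,3,5} D(W)={2,4,7} D(X)={2,4,5,6,8}: Y {2,3,5}->{2,3}; W {2,4,7}->{2,4}; X {2,4,5,6,8}->{4,5,6} => REVISION
Constraint 2 (X + W = Z) on D(X)={4,5,6} D(W)={2,4} D(Z)={2,5,7}: X {4,5,6}->{5}; W {2,4}->{2}; Z {2,5,7}->{7} => REVISION
Constraint 3 (Z + W = Y) on D(Z)={7} D(W)={2} D(Y)={2,3}: Z {7}->{}; W {2}->{}; Y {2,3}->{} => REVISION
Total revisions = 3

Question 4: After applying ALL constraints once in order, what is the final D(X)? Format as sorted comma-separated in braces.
Answer: {5}

Derivation:
Constraint 1 (Y + W = X) on D(Y)={2,3,5} D(W)={2,4,7} D(X)={2,4,5,6,8}: Y {2,3,5}->{2,3}; W {2,4,7}->{2,4}; X {2,4,5,6,8}->{4,5,6}
Constraint 2 (X + W = Z) on D(X)={4,5,6} D(W)={2,4} D(Z)={2,5,7}: X {4,5,6}->{5}; W {2,4}->{2}; Z {2,5,7}->{7}
Constraint 3 (Z + W = Y) on D(Z)={7} D(W)={2} D(Y)={2,3}: Z {7}->{}; W {2}->{}; Y {2,3}->{}
So after all 3 constraints: D(X) = {5}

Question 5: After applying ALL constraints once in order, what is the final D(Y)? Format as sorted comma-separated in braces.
Answer: {}

Derivation:
Constraint 1 (Y + W = X) on D(Y)={2,3,5} D(W)={2,4,7} D(X)={2,4,5,6,8}: Y {2,3,5}->{2,3}; W {2,4,7}->{2,4}; X {2,4,5,6,8}->{4,5,6}
Constraint 2 (X + W = Z) on D(X)={4,5,6} D(W)={2,4} D(Z)={2,5,7}: X {4,5,6}->{5}; W {2,4}->{2}; Z {2,5,7}->{7}
Constraint 3 (Z + W = Y) on D(Z)={7} D(W)={2} D(Y)={2,3}: Z {7}->{}; W {2}->{}; Y {2,3}->{}
So after all 3 constraints: D(Y) = {}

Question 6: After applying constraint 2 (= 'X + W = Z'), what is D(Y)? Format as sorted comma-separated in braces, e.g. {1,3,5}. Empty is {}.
Constraint 1 (Y + W = X) on D(Y)={2,3,5} D(W)={2,4,7} D(X)={2,4,5,6,8}: Y {2,3,5}->{2,3}; W {2,4,7}->{2,4}; X {2,4,5,6,8}->{4,5,6}
Constraint 2 (X + W = Z) on D(X)={4,5,6} D(W)={2,4} D(Z)={2,5,7}: X {4,5,6}->{5}; W {2,4}->{2}; Z {2,5,7}->{7}
So after constraint 2: D(Y) = {2,3}

Answer: {2,3}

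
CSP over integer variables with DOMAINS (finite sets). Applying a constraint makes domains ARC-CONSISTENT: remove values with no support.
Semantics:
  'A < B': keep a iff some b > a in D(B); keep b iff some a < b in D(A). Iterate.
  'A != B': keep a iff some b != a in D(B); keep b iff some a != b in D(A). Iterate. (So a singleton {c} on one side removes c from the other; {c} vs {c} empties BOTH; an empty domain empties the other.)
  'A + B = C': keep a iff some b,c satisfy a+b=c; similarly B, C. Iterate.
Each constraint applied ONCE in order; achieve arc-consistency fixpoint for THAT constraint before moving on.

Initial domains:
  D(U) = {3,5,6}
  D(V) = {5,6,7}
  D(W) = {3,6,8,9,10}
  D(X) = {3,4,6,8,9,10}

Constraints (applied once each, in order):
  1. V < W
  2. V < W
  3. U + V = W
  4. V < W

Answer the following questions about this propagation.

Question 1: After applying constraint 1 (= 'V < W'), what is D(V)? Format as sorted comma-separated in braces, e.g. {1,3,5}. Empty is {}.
Constraint 1 (V < W) on D(V)={5,6,7} D(W)={3,6,8,9,10}: W {3,6,8,9,10}->{6,8,9,10}
So after constraint 1: D(V) = {5,6,7}

Answer: {5,6,7}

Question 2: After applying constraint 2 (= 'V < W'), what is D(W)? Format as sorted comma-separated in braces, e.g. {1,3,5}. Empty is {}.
Constraint 1 (V < W) on D(V)={5,6,7} D(W)={3,6,8,9,10}: W {3,6,8,9,10}->{6,8,9,10}
Constraint 2 (V < W) on D(V)={5,6,7} D(W)={6,8,9,10}: no change
So after constraint 2: D(W) = {6,8,9,10}

Answer: {6,8,9,10}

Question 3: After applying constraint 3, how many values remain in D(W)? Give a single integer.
Constraint 1 (V < W) on D(V)={5,6,7} D(W)={3,6,8,9,10}: W {3,6,8,9,10}->{6,8,9,10}
Constraint 2 (V < W) on D(V)={5,6,7} D(W)={6,8,9,10}: no change
Constraint 3 (U + V = W) on D(U)={3,5,6} D(V)={5,6,7} D(W)={6,8,9,10}: U {3,5,6}->{3,5}; W {6,8,9,10}->{8,9,10}
So after constraint 3: D(W)={8,9,10}, size = 3

Answer: 3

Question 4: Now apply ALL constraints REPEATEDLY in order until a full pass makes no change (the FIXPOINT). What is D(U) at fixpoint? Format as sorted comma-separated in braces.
Answer: {3,5}

Derivation:
pass 0 (initial): D(U)={3,5,6}
pass 1: U {3,5,6}->{3,5}; W {3,6,8,9,10}->{8,9,10}
pass 2: no change
Fixpoint after 2 passes: D(U) = {3,5}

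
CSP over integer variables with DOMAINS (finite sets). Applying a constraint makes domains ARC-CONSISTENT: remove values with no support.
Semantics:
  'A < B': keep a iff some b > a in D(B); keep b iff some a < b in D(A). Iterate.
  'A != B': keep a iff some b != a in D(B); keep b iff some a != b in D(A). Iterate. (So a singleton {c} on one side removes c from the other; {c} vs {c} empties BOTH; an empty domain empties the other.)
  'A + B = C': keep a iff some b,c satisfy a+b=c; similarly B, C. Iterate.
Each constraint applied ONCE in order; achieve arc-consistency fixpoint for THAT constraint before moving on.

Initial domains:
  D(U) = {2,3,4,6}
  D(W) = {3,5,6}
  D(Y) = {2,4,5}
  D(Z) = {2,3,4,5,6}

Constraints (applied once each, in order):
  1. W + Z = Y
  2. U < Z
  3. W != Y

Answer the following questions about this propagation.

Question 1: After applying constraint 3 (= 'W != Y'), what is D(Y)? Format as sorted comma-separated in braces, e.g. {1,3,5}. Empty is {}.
Constraint 1 (W + Z = Y) on D(W)={3,5,6} D(Z)={2,3,4,5,6} D(Y)={2,4,5}: W {3,5,6}->{3}; Z {2,3,4,5,6}->{2}; Y {2,4,5}->{5}
Constraint 2 (U < Z) on D(U)={2,3,4,6} D(Z)={2}: U {2,3,4,6}->{}; Z {2}->{}
Constraint 3 (W != Y) on D(W)={3} D(Y)={5}: no change
So after constraint 3: D(Y) = {5}

Answer: {5}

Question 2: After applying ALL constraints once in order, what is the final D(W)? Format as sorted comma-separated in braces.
Answer: {3}

Derivation:
Constraint 1 (W + Z = Y) on D(W)={3,5,6} D(Z)={2,3,4,5,6} D(Y)={2,4,5}: W {3,5,6}->{3}; Z {2,3,4,5,6}->{2}; Y {2,4,5}->{5}
Constraint 2 (U < Z) on D(U)={2,3,4,6} D(Z)={2}: U {2,3,4,6}->{}; Z {2}->{}
Constraint 3 (W != Y) on D(W)={3} D(Y)={5}: no change
So after all 3 constraints: D(W) = {3}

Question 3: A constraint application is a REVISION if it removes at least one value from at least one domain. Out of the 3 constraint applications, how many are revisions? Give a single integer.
Constraint 1 (W + Z = Y) on D(W)={3,5,6} D(Z)={2,3,4,5,6} D(Y)={2,4,5}: W {3,5,6}->{3}; Z {2,3,4,5,6}->{2}; Y {2,4,5}->{5} => REVISION
Constraint 2 (U < Z) on D(U)={2,3,4,6} D(Z)={2}: U {2,3,4,6}->{}; Z {2}->{} => REVISION
Constraint 3 (W != Y) on D(W)={3} D(Y)={5}: no change => not a revision
Total revisions = 2

Answer: 2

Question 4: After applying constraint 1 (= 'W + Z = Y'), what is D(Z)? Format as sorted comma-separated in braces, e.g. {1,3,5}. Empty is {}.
Answer: {2}

Derivation:
Constraint 1 (W + Z = Y) on D(W)={3,5,6} D(Z)={2,3,4,5,6} D(Y)={2,4,5}: W {3,5,6}->{3}; Z {2,3,4,5,6}->{2}; Y {2,4,5}->{5}
So after constraint 1: D(Z) = {2}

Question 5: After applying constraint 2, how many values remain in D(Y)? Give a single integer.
Constraint 1 (W + Z = Y) on D(W)={3,5,6} D(Z)={2,3,4,5,6} D(Y)={2,4,5}: W {3,5,6}->{3}; Z {2,3,4,5,6}->{2}; Y {2,4,5}->{5}
Constraint 2 (U < Z) on D(U)={2,3,4,6} D(Z)={2}: U {2,3,4,6}->{}; Z {2}->{}
So after constraint 2: D(Y)={5}, size = 1

Answer: 1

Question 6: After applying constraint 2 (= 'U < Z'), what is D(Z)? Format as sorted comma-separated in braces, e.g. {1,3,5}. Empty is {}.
Answer: {}

Derivation:
Constraint 1 (W + Z = Y) on D(W)={3,5,6} D(Z)={2,3,4,5,6} D(Y)={2,4,5}: W {3,5,6}->{3}; Z {2,3,4,5,6}->{2}; Y {2,4,5}->{5}
Constraint 2 (U < Z) on D(U)={2,3,4,6} D(Z)={2}: U {2,3,4,6}->{}; Z {2}->{}
So after constraint 2: D(Z) = {}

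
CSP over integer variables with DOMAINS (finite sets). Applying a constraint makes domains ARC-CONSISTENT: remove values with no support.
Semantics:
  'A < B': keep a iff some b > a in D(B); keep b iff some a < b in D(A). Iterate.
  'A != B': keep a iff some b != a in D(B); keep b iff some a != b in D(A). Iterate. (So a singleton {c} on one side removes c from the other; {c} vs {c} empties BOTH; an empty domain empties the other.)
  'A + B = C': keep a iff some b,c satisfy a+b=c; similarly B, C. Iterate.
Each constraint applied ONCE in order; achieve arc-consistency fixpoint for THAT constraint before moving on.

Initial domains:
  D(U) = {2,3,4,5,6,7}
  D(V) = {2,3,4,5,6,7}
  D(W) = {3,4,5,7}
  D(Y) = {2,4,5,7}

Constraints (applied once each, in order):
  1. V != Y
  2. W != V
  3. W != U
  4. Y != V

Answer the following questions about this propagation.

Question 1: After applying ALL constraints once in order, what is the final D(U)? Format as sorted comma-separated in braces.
Answer: {2,3,4,5,6,7}

Derivation:
Constraint 1 (V != Y) on D(V)={2,3,4,5,6,7} D(Y)={2,4,5,7}: no change
Constraint 2 (W != V) on D(W)={3,4,5,7} D(V)={2,3,4,5,6,7}: no change
Constraint 3 (W != U) on D(W)={3,4,5,7} D(U)={2,3,4,5,6,7}: no change
Constraint 4 (Y != V) on D(Y)={2,4,5,7} D(V)={2,3,4,5,6,7}: no change
So after all 4 constraints: D(U) = {2,3,4,5,6,7}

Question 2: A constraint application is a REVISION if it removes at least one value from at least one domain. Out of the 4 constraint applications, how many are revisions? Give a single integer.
Constraint 1 (V != Y) on D(V)={2,3,4,5,6,7} D(Y)={2,4,5,7}: no change => not a revision
Constraint 2 (W != V) on D(W)={3,4,5,7} D(V)={2,3,4,5,6,7}: no change => not a revision
Constraint 3 (W != U) on D(W)={3,4,5,7} D(U)={2,3,4,5,6,7}: no change => not a revision
Constraint 4 (Y != V) on D(Y)={2,4,5,7} D(V)={2,3,4,5,6,7}: no change => not a revision
Total revisions = 0

Answer: 0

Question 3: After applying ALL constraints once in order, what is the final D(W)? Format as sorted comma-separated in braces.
Constraint 1 (V != Y) on D(V)={2,3,4,5,6,7} D(Y)={2,4,5,7}: no change
Constraint 2 (W != V) on D(W)={3,4,5,7} D(V)={2,3,4,5,6,7}: no change
Constraint 3 (W != U) on D(W)={3,4,5,7} D(U)={2,3,4,5,6,7}: no change
Constraint 4 (Y != V) on D(Y)={2,4,5,7} D(V)={2,3,4,5,6,7}: no change
So after all 4 constraints: D(W) = {3,4,5,7}

Answer: {3,4,5,7}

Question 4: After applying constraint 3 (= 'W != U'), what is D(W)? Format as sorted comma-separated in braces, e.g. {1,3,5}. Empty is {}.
Constraint 1 (V != Y) on D(V)={2,3,4,5,6,7} D(Y)={2,4,5,7}: no change
Constraint 2 (W != V) on D(W)={3,4,5,7} D(V)={2,3,4,5,6,7}: no change
Constraint 3 (W != U) on D(W)={3,4,5,7} D(U)={2,3,4,5,6,7}: no change
So after constraint 3: D(W) = {3,4,5,7}

Answer: {3,4,5,7}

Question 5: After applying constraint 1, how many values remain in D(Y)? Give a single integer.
Answer: 4

Derivation:
Constraint 1 (V != Y) on D(V)={2,3,4,5,6,7} D(Y)={2,4,5,7}: no change
So after constraint 1: D(Y)={2,4,5,7}, size = 4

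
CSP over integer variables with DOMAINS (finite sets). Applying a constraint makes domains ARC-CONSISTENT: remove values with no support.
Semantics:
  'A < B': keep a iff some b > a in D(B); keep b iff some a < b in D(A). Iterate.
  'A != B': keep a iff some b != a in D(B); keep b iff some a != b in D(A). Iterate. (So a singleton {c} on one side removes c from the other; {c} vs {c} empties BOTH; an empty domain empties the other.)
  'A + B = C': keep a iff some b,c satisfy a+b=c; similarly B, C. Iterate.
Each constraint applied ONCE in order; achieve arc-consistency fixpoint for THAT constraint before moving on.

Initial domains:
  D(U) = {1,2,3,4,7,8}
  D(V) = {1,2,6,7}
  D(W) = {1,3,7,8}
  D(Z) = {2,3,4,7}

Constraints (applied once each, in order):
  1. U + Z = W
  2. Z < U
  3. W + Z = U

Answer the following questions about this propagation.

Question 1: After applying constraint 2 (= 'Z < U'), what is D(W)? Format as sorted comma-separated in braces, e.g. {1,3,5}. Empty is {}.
Constraint 1 (U + Z = W) on D(U)={1,2,3,4,7,8} D(Z)={2,3,4,7} D(W)={1,3,7,8}: U {1,2,3,4,7,8}->{1,3,4}; W {1,3,7,8}->{3,7,8}
Constraint 2 (Z < U) on D(Z)={2,3,4,7} D(U)={1,3,4}: Z {2,3,4,7}->{2,3}; U {1,3,4}->{3,4}
So after constraint 2: D(W) = {3,7,8}

Answer: {3,7,8}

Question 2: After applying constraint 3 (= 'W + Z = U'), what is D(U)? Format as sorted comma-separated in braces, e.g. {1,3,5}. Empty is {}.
Answer: {}

Derivation:
Constraint 1 (U + Z = W) on D(U)={1,2,3,4,7,8} D(Z)={2,3,4,7} D(W)={1,3,7,8}: U {1,2,3,4,7,8}->{1,3,4}; W {1,3,7,8}->{3,7,8}
Constraint 2 (Z < U) on D(Z)={2,3,4,7} D(U)={1,3,4}: Z {2,3,4,7}->{2,3}; U {1,3,4}->{3,4}
Constraint 3 (W + Z = U) on D(W)={3,7,8} D(Z)={2,3} D(U)={3,4}: W {3,7,8}->{}; Z {2,3}->{}; U {3,4}->{}
So after constraint 3: D(U) = {}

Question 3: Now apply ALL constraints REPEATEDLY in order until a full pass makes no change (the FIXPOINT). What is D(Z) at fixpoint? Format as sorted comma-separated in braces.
pass 0 (initial): D(Z)={2,3,4,7}
pass 1: U {1,2,3,4,7,8}->{}; W {1,3,7,8}->{}; Z {2,3,4,7}->{}
pass 2: no change
Fixpoint after 2 passes: D(Z) = {}

Answer: {}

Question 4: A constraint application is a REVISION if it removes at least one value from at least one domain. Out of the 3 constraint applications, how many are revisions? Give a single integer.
Constraint 1 (U + Z = W) on D(U)={1,2,3,4,7,8} D(Z)={2,3,4,7} D(W)={1,3,7,8}: U {1,2,3,4,7,8}->{1,3,4}; W {1,3,7,8}->{3,7,8} => REVISION
Constraint 2 (Z < U) on D(Z)={2,3,4,7} D(U)={1,3,4}: Z {2,3,4,7}->{2,3}; U {1,3,4}->{3,4} => REVISION
Constraint 3 (W + Z = U) on D(W)={3,7,8} D(Z)={2,3} D(U)={3,4}: W {3,7,8}->{}; Z {2,3}->{}; U {3,4}->{} => REVISION
Total revisions = 3

Answer: 3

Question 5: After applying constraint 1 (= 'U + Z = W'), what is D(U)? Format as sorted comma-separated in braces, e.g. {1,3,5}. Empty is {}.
Answer: {1,3,4}

Derivation:
Constraint 1 (U + Z = W) on D(U)={1,2,3,4,7,8} D(Z)={2,3,4,7} D(W)={1,3,7,8}: U {1,2,3,4,7,8}->{1,3,4}; W {1,3,7,8}->{3,7,8}
So after constraint 1: D(U) = {1,3,4}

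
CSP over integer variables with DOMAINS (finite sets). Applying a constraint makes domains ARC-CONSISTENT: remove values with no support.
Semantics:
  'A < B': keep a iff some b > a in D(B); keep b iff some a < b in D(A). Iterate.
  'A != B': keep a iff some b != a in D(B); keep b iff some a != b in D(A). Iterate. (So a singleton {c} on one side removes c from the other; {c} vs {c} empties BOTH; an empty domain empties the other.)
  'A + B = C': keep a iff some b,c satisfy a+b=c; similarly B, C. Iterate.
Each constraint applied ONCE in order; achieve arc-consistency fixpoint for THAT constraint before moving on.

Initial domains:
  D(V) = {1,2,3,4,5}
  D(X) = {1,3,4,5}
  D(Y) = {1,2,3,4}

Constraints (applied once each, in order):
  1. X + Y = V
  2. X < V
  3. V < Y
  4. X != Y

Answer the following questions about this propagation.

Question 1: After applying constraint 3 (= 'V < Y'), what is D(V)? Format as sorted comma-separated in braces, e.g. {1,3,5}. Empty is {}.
Constraint 1 (X + Y = V) on D(X)={1,3,4,5} D(Y)={1,2,3,4} D(V)={1,2,3,4,5}: X {1,3,4,5}->{1,3,4}; V {1,2,3,4,5}->{2,3,4,5}
Constraint 2 (X < V) on D(X)={1,3,4} D(V)={2,3,4,5}: no change
Constraint 3 (V < Y) on D(V)={2,3,4,5} D(Y)={1,2,3,4}: V {2,3,4,5}->{2,3}; Y {1,2,3,4}->{3,4}
So after constraint 3: D(V) = {2,3}

Answer: {2,3}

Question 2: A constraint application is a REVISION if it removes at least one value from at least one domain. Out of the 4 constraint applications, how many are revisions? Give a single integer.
Answer: 2

Derivation:
Constraint 1 (X + Y = V) on D(X)={1,3,4,5} D(Y)={1,2,3,4} D(V)={1,2,3,4,5}: X {1,3,4,5}->{1,3,4}; V {1,2,3,4,5}->{2,3,4,5} => REVISION
Constraint 2 (X < V) on D(X)={1,3,4} D(V)={2,3,4,5}: no change => not a revision
Constraint 3 (V < Y) on D(V)={2,3,4,5} D(Y)={1,2,3,4}: V {2,3,4,5}->{2,3}; Y {1,2,3,4}->{3,4} => REVISION
Constraint 4 (X != Y) on D(X)={1,3,4} D(Y)={3,4}: no change => not a revision
Total revisions = 2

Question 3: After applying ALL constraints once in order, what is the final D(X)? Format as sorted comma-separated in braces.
Constraint 1 (X + Y = V) on D(X)={1,3,4,5} D(Y)={1,2,3,4} D(V)={1,2,3,4,5}: X {1,3,4,5}->{1,3,4}; V {1,2,3,4,5}->{2,3,4,5}
Constraint 2 (X < V) on D(X)={1,3,4} D(V)={2,3,4,5}: no change
Constraint 3 (V < Y) on D(V)={2,3,4,5} D(Y)={1,2,3,4}: V {2,3,4,5}->{2,3}; Y {1,2,3,4}->{3,4}
Constraint 4 (X != Y) on D(X)={1,3,4} D(Y)={3,4}: no change
So after all 4 constraints: D(X) = {1,3,4}

Answer: {1,3,4}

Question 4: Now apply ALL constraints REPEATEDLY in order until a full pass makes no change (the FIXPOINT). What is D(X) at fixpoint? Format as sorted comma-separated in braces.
pass 0 (initial): D(X)={1,3,4,5}
pass 1: V {1,2,3,4,5}->{2,3}; X {1,3,4,5}->{1,3,4}; Y {1,2,3,4}->{3,4}
pass 2: V {2,3}->{}; X {1,3,4}->{}; Y {3,4}->{}
pass 3: no change
Fixpoint after 3 passes: D(X) = {}

Answer: {}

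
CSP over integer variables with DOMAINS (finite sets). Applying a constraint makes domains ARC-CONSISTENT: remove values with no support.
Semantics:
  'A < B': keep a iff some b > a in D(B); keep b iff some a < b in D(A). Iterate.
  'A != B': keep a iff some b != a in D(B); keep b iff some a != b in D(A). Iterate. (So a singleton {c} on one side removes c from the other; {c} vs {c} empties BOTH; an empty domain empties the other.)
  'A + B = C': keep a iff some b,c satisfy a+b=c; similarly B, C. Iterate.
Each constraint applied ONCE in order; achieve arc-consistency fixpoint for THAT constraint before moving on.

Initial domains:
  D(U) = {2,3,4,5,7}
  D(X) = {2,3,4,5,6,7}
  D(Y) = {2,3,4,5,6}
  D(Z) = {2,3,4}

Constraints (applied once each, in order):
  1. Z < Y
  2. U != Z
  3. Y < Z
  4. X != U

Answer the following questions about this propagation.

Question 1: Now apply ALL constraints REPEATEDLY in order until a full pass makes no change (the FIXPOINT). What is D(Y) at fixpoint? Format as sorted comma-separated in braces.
Answer: {}

Derivation:
pass 0 (initial): D(Y)={2,3,4,5,6}
pass 1: Y {2,3,4,5,6}->{3}; Z {2,3,4}->{4}
pass 2: U {2,3,4,5,7}->{}; X {2,3,4,5,6,7}->{}; Y {3}->{}; Z {4}->{}
pass 3: no change
Fixpoint after 3 passes: D(Y) = {}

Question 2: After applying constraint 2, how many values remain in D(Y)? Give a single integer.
Answer: 4

Derivation:
Constraint 1 (Z < Y) on D(Z)={2,3,4} D(Y)={2,3,4,5,6}: Y {2,3,4,5,6}->{3,4,5,6}
Constraint 2 (U != Z) on D(U)={2,3,4,5,7} D(Z)={2,3,4}: no change
So after constraint 2: D(Y)={3,4,5,6}, size = 4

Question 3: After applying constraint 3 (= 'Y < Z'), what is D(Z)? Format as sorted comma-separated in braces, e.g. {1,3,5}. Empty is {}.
Constraint 1 (Z < Y) on D(Z)={2,3,4} D(Y)={2,3,4,5,6}: Y {2,3,4,5,6}->{3,4,5,6}
Constraint 2 (U != Z) on D(U)={2,3,4,5,7} D(Z)={2,3,4}: no change
Constraint 3 (Y < Z) on D(Y)={3,4,5,6} D(Z)={2,3,4}: Y {3,4,5,6}->{3}; Z {2,3,4}->{4}
So after constraint 3: D(Z) = {4}

Answer: {4}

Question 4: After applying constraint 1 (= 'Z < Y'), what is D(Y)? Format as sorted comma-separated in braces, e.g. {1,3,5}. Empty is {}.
Constraint 1 (Z < Y) on D(Z)={2,3,4} D(Y)={2,3,4,5,6}: Y {2,3,4,5,6}->{3,4,5,6}
So after constraint 1: D(Y) = {3,4,5,6}

Answer: {3,4,5,6}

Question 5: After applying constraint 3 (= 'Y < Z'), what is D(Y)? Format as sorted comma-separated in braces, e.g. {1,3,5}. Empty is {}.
Constraint 1 (Z < Y) on D(Z)={2,3,4} D(Y)={2,3,4,5,6}: Y {2,3,4,5,6}->{3,4,5,6}
Constraint 2 (U != Z) on D(U)={2,3,4,5,7} D(Z)={2,3,4}: no change
Constraint 3 (Y < Z) on D(Y)={3,4,5,6} D(Z)={2,3,4}: Y {3,4,5,6}->{3}; Z {2,3,4}->{4}
So after constraint 3: D(Y) = {3}

Answer: {3}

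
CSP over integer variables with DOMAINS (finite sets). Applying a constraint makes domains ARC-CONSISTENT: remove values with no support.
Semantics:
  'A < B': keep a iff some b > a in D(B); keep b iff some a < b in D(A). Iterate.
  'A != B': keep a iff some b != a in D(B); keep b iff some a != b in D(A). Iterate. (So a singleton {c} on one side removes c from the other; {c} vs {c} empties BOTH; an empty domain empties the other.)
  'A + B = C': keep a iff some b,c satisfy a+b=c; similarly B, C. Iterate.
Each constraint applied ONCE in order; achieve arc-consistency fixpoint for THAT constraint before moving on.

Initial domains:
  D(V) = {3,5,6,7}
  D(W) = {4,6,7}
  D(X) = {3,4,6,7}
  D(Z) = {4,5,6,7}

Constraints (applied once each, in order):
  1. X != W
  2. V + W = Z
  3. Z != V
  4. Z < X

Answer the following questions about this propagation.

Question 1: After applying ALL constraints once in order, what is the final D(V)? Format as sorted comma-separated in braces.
Constraint 1 (X != W) on D(X)={3,4,6,7} D(W)={4,6,7}: no change
Constraint 2 (V + W = Z) on D(V)={3,5,6,7} D(W)={4,6,7} D(Z)={4,5,6,7}: V {3,5,6,7}->{3}; W {4,6,7}->{4}; Z {4,5,6,7}->{7}
Constraint 3 (Z != V) on D(Z)={7} D(V)={3}: no change
Constraint 4 (Z < X) on D(Z)={7} D(X)={3,4,6,7}: Z {7}->{}; X {3,4,6,7}->{}
So after all 4 constraints: D(V) = {3}

Answer: {3}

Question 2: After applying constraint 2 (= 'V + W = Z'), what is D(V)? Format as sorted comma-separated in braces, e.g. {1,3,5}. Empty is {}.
Constraint 1 (X != W) on D(X)={3,4,6,7} D(W)={4,6,7}: no change
Constraint 2 (V + W = Z) on D(V)={3,5,6,7} D(W)={4,6,7} D(Z)={4,5,6,7}: V {3,5,6,7}->{3}; W {4,6,7}->{4}; Z {4,5,6,7}->{7}
So after constraint 2: D(V) = {3}

Answer: {3}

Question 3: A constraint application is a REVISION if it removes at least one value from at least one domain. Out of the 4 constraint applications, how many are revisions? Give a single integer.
Constraint 1 (X != W) on D(X)={3,4,6,7} D(W)={4,6,7}: no change => not a revision
Constraint 2 (V + W = Z) on D(V)={3,5,6,7} D(W)={4,6,7} D(Z)={4,5,6,7}: V {3,5,6,7}->{3}; W {4,6,7}->{4}; Z {4,5,6,7}->{7} => REVISION
Constraint 3 (Z != V) on D(Z)={7} D(V)={3}: no change => not a revision
Constraint 4 (Z < X) on D(Z)={7} D(X)={3,4,6,7}: Z {7}->{}; X {3,4,6,7}->{} => REVISION
Total revisions = 2

Answer: 2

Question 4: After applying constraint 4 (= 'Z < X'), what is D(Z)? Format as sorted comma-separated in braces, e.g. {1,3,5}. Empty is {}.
Answer: {}

Derivation:
Constraint 1 (X != W) on D(X)={3,4,6,7} D(W)={4,6,7}: no change
Constraint 2 (V + W = Z) on D(V)={3,5,6,7} D(W)={4,6,7} D(Z)={4,5,6,7}: V {3,5,6,7}->{3}; W {4,6,7}->{4}; Z {4,5,6,7}->{7}
Constraint 3 (Z != V) on D(Z)={7} D(V)={3}: no change
Constraint 4 (Z < X) on D(Z)={7} D(X)={3,4,6,7}: Z {7}->{}; X {3,4,6,7}->{}
So after constraint 4: D(Z) = {}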